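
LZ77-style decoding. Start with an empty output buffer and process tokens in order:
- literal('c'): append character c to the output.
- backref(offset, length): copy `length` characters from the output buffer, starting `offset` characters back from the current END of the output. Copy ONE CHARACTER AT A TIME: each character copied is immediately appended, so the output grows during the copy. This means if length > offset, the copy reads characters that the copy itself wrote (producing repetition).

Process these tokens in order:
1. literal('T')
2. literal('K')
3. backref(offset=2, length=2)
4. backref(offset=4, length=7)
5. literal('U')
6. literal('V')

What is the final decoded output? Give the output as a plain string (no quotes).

Token 1: literal('T'). Output: "T"
Token 2: literal('K'). Output: "TK"
Token 3: backref(off=2, len=2). Copied 'TK' from pos 0. Output: "TKTK"
Token 4: backref(off=4, len=7) (overlapping!). Copied 'TKTKTKT' from pos 0. Output: "TKTKTKTKTKT"
Token 5: literal('U'). Output: "TKTKTKTKTKTU"
Token 6: literal('V'). Output: "TKTKTKTKTKTUV"

Answer: TKTKTKTKTKTUV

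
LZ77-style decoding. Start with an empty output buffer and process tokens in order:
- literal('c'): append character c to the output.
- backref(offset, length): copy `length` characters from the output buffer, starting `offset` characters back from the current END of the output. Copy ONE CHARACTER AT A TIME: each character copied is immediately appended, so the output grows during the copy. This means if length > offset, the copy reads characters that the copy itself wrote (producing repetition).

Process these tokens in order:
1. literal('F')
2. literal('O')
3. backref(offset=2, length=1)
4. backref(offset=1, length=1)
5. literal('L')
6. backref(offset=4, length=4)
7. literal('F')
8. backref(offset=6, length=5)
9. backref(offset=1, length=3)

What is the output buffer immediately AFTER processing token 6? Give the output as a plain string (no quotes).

Token 1: literal('F'). Output: "F"
Token 2: literal('O'). Output: "FO"
Token 3: backref(off=2, len=1). Copied 'F' from pos 0. Output: "FOF"
Token 4: backref(off=1, len=1). Copied 'F' from pos 2. Output: "FOFF"
Token 5: literal('L'). Output: "FOFFL"
Token 6: backref(off=4, len=4). Copied 'OFFL' from pos 1. Output: "FOFFLOFFL"

Answer: FOFFLOFFL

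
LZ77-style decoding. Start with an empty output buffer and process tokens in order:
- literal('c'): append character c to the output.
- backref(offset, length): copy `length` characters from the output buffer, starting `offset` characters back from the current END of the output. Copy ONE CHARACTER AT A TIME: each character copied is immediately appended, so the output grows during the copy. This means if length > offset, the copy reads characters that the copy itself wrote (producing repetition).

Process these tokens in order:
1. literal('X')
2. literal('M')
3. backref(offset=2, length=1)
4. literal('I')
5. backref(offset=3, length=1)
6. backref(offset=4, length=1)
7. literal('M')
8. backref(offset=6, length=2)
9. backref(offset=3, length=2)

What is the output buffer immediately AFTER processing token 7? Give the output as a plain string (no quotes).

Token 1: literal('X'). Output: "X"
Token 2: literal('M'). Output: "XM"
Token 3: backref(off=2, len=1). Copied 'X' from pos 0. Output: "XMX"
Token 4: literal('I'). Output: "XMXI"
Token 5: backref(off=3, len=1). Copied 'M' from pos 1. Output: "XMXIM"
Token 6: backref(off=4, len=1). Copied 'M' from pos 1. Output: "XMXIMM"
Token 7: literal('M'). Output: "XMXIMMM"

Answer: XMXIMMM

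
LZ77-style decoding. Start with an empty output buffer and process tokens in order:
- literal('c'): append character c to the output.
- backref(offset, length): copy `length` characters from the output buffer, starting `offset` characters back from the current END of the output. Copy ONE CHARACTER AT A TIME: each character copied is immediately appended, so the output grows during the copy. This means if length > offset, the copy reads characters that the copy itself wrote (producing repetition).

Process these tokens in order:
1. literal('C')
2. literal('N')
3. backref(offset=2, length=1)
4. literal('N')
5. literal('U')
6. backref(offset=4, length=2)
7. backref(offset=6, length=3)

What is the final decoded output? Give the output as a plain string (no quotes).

Answer: CNCNUNCNCN

Derivation:
Token 1: literal('C'). Output: "C"
Token 2: literal('N'). Output: "CN"
Token 3: backref(off=2, len=1). Copied 'C' from pos 0. Output: "CNC"
Token 4: literal('N'). Output: "CNCN"
Token 5: literal('U'). Output: "CNCNU"
Token 6: backref(off=4, len=2). Copied 'NC' from pos 1. Output: "CNCNUNC"
Token 7: backref(off=6, len=3). Copied 'NCN' from pos 1. Output: "CNCNUNCNCN"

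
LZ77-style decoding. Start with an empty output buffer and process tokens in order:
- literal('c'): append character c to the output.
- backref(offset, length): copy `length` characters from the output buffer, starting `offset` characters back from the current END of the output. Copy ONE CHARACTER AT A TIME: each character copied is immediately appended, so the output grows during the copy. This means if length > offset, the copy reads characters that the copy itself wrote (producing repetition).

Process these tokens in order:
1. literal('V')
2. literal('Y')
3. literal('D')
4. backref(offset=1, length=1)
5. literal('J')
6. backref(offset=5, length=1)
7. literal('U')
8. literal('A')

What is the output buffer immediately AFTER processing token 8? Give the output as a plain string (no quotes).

Answer: VYDDJVUA

Derivation:
Token 1: literal('V'). Output: "V"
Token 2: literal('Y'). Output: "VY"
Token 3: literal('D'). Output: "VYD"
Token 4: backref(off=1, len=1). Copied 'D' from pos 2. Output: "VYDD"
Token 5: literal('J'). Output: "VYDDJ"
Token 6: backref(off=5, len=1). Copied 'V' from pos 0. Output: "VYDDJV"
Token 7: literal('U'). Output: "VYDDJVU"
Token 8: literal('A'). Output: "VYDDJVUA"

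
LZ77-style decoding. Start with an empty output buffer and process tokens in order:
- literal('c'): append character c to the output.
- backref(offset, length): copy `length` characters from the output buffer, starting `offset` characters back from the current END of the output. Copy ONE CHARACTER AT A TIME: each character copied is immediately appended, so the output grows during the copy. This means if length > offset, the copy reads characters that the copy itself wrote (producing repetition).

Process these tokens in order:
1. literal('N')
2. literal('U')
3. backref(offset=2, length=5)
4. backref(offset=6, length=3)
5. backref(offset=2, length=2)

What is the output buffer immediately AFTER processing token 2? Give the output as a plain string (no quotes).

Answer: NU

Derivation:
Token 1: literal('N'). Output: "N"
Token 2: literal('U'). Output: "NU"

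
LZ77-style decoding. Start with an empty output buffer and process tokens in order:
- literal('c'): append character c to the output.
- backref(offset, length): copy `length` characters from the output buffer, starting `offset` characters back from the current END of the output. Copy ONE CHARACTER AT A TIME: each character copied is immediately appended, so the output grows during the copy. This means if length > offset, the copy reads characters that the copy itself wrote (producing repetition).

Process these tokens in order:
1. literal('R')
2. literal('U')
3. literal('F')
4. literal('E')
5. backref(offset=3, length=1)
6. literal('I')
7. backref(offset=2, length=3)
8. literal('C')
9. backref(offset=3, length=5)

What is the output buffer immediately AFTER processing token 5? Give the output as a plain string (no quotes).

Token 1: literal('R'). Output: "R"
Token 2: literal('U'). Output: "RU"
Token 3: literal('F'). Output: "RUF"
Token 4: literal('E'). Output: "RUFE"
Token 5: backref(off=3, len=1). Copied 'U' from pos 1. Output: "RUFEU"

Answer: RUFEU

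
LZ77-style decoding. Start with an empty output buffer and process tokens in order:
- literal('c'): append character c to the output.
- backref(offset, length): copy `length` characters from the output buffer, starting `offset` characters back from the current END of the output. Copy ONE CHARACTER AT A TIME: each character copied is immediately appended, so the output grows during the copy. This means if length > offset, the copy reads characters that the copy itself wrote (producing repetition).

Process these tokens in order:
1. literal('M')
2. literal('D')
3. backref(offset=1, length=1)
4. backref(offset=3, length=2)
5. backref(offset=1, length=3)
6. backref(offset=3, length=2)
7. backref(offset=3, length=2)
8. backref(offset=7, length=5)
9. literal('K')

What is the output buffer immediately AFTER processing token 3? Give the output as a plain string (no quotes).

Answer: MDD

Derivation:
Token 1: literal('M'). Output: "M"
Token 2: literal('D'). Output: "MD"
Token 3: backref(off=1, len=1). Copied 'D' from pos 1. Output: "MDD"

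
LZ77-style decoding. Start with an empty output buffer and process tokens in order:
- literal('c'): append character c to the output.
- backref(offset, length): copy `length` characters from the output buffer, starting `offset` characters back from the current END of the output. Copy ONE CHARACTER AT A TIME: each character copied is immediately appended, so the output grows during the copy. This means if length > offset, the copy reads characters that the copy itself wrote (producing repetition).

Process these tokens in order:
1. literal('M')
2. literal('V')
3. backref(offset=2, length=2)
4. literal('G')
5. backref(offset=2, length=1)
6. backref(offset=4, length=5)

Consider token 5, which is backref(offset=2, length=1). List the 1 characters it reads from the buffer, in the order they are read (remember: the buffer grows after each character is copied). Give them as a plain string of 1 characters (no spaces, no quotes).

Answer: V

Derivation:
Token 1: literal('M'). Output: "M"
Token 2: literal('V'). Output: "MV"
Token 3: backref(off=2, len=2). Copied 'MV' from pos 0. Output: "MVMV"
Token 4: literal('G'). Output: "MVMVG"
Token 5: backref(off=2, len=1). Buffer before: "MVMVG" (len 5)
  byte 1: read out[3]='V', append. Buffer now: "MVMVGV"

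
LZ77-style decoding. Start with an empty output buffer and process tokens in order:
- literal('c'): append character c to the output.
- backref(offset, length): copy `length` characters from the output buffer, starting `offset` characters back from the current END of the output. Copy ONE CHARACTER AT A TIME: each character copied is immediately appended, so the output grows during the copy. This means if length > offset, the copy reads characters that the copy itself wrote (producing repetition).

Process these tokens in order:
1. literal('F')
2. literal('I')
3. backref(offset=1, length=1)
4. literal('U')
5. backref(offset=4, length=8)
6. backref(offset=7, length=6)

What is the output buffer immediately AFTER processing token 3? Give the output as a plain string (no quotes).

Token 1: literal('F'). Output: "F"
Token 2: literal('I'). Output: "FI"
Token 3: backref(off=1, len=1). Copied 'I' from pos 1. Output: "FII"

Answer: FII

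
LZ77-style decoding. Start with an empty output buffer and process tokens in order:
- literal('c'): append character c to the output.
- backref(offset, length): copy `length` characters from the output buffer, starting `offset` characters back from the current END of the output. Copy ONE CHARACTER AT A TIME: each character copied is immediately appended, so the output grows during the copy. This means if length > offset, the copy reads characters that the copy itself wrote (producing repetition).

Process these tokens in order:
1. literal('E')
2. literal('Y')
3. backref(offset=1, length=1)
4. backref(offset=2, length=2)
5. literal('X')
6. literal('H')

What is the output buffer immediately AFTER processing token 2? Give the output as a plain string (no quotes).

Answer: EY

Derivation:
Token 1: literal('E'). Output: "E"
Token 2: literal('Y'). Output: "EY"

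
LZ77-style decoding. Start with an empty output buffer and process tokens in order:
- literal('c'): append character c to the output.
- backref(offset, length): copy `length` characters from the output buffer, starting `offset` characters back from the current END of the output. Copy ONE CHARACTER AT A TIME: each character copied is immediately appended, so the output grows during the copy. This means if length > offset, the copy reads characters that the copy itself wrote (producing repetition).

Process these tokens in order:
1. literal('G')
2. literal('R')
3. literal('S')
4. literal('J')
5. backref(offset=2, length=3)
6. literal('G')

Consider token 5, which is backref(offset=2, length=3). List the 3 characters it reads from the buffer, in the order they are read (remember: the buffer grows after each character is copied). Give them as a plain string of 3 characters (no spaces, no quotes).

Answer: SJS

Derivation:
Token 1: literal('G'). Output: "G"
Token 2: literal('R'). Output: "GR"
Token 3: literal('S'). Output: "GRS"
Token 4: literal('J'). Output: "GRSJ"
Token 5: backref(off=2, len=3). Buffer before: "GRSJ" (len 4)
  byte 1: read out[2]='S', append. Buffer now: "GRSJS"
  byte 2: read out[3]='J', append. Buffer now: "GRSJSJ"
  byte 3: read out[4]='S', append. Buffer now: "GRSJSJS"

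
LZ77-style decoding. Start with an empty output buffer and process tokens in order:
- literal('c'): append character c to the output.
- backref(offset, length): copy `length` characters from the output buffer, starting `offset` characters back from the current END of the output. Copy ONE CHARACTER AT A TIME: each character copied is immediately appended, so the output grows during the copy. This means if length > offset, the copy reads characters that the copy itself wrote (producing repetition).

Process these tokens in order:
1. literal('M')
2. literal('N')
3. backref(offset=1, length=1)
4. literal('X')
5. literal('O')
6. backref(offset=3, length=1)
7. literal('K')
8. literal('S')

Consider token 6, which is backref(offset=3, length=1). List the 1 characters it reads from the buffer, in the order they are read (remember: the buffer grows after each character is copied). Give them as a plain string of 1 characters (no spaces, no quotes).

Token 1: literal('M'). Output: "M"
Token 2: literal('N'). Output: "MN"
Token 3: backref(off=1, len=1). Copied 'N' from pos 1. Output: "MNN"
Token 4: literal('X'). Output: "MNNX"
Token 5: literal('O'). Output: "MNNXO"
Token 6: backref(off=3, len=1). Buffer before: "MNNXO" (len 5)
  byte 1: read out[2]='N', append. Buffer now: "MNNXON"

Answer: N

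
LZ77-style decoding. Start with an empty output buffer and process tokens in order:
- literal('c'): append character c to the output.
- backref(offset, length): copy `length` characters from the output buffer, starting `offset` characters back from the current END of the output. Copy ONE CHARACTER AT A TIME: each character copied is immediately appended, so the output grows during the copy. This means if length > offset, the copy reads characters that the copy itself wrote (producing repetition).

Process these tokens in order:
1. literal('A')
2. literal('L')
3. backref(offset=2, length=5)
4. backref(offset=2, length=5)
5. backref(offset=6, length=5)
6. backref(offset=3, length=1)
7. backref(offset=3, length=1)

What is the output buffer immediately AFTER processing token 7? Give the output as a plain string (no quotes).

Answer: ALALALALALALALALAAL

Derivation:
Token 1: literal('A'). Output: "A"
Token 2: literal('L'). Output: "AL"
Token 3: backref(off=2, len=5) (overlapping!). Copied 'ALALA' from pos 0. Output: "ALALALA"
Token 4: backref(off=2, len=5) (overlapping!). Copied 'LALAL' from pos 5. Output: "ALALALALALAL"
Token 5: backref(off=6, len=5). Copied 'ALALA' from pos 6. Output: "ALALALALALALALALA"
Token 6: backref(off=3, len=1). Copied 'A' from pos 14. Output: "ALALALALALALALALAA"
Token 7: backref(off=3, len=1). Copied 'L' from pos 15. Output: "ALALALALALALALALAAL"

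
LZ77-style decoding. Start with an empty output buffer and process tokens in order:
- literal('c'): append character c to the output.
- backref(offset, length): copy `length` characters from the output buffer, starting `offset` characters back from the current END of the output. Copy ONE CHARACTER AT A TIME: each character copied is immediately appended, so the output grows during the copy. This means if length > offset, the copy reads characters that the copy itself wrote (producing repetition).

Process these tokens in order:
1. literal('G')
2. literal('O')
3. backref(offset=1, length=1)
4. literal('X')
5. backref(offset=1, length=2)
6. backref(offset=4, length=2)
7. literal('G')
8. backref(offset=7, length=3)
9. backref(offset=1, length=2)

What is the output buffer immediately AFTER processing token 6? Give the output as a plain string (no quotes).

Answer: GOOXXXOX

Derivation:
Token 1: literal('G'). Output: "G"
Token 2: literal('O'). Output: "GO"
Token 3: backref(off=1, len=1). Copied 'O' from pos 1. Output: "GOO"
Token 4: literal('X'). Output: "GOOX"
Token 5: backref(off=1, len=2) (overlapping!). Copied 'XX' from pos 3. Output: "GOOXXX"
Token 6: backref(off=4, len=2). Copied 'OX' from pos 2. Output: "GOOXXXOX"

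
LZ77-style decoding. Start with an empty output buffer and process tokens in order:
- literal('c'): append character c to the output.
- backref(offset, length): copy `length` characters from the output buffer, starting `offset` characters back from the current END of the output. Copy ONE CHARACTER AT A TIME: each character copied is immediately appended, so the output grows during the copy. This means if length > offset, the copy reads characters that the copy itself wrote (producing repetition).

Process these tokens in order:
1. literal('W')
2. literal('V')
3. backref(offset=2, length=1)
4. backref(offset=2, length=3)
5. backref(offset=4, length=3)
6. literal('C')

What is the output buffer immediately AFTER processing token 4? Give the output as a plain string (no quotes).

Answer: WVWVWV

Derivation:
Token 1: literal('W'). Output: "W"
Token 2: literal('V'). Output: "WV"
Token 3: backref(off=2, len=1). Copied 'W' from pos 0. Output: "WVW"
Token 4: backref(off=2, len=3) (overlapping!). Copied 'VWV' from pos 1. Output: "WVWVWV"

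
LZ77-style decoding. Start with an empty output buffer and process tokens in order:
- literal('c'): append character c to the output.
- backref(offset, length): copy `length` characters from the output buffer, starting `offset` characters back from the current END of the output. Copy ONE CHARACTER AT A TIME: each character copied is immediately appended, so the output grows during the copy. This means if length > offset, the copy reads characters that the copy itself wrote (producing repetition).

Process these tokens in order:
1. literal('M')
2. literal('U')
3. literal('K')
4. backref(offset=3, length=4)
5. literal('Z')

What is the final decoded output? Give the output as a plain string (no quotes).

Token 1: literal('M'). Output: "M"
Token 2: literal('U'). Output: "MU"
Token 3: literal('K'). Output: "MUK"
Token 4: backref(off=3, len=4) (overlapping!). Copied 'MUKM' from pos 0. Output: "MUKMUKM"
Token 5: literal('Z'). Output: "MUKMUKMZ"

Answer: MUKMUKMZ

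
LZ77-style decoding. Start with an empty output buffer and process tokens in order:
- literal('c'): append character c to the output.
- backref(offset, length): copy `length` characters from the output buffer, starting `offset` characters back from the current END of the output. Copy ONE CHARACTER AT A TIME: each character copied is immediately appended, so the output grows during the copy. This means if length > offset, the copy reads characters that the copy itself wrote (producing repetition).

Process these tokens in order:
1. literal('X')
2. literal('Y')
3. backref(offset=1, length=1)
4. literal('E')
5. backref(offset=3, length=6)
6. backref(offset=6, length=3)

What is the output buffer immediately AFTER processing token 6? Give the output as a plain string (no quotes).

Answer: XYYEYYEYYEYYE

Derivation:
Token 1: literal('X'). Output: "X"
Token 2: literal('Y'). Output: "XY"
Token 3: backref(off=1, len=1). Copied 'Y' from pos 1. Output: "XYY"
Token 4: literal('E'). Output: "XYYE"
Token 5: backref(off=3, len=6) (overlapping!). Copied 'YYEYYE' from pos 1. Output: "XYYEYYEYYE"
Token 6: backref(off=6, len=3). Copied 'YYE' from pos 4. Output: "XYYEYYEYYEYYE"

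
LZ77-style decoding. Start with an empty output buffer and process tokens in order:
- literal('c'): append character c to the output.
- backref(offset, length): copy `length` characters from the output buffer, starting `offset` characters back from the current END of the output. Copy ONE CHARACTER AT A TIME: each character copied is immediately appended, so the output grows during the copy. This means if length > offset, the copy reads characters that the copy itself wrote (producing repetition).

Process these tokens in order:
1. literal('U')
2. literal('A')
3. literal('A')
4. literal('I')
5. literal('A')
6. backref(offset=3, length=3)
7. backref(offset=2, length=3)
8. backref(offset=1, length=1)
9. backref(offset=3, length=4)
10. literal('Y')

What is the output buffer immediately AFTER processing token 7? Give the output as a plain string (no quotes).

Token 1: literal('U'). Output: "U"
Token 2: literal('A'). Output: "UA"
Token 3: literal('A'). Output: "UAA"
Token 4: literal('I'). Output: "UAAI"
Token 5: literal('A'). Output: "UAAIA"
Token 6: backref(off=3, len=3). Copied 'AIA' from pos 2. Output: "UAAIAAIA"
Token 7: backref(off=2, len=3) (overlapping!). Copied 'IAI' from pos 6. Output: "UAAIAAIAIAI"

Answer: UAAIAAIAIAI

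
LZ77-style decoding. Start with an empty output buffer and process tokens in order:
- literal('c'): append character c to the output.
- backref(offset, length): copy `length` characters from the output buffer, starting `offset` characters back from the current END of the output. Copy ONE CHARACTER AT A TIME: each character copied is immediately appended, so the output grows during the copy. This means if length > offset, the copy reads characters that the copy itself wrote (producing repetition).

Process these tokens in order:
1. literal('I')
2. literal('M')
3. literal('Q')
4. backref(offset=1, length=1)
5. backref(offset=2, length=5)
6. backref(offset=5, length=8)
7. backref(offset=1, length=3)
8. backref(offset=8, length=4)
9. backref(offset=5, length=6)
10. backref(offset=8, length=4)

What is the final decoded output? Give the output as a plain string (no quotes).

Answer: IMQQQQQQQQQQQQQQQQQQQQQQQQQQQQQQQQ

Derivation:
Token 1: literal('I'). Output: "I"
Token 2: literal('M'). Output: "IM"
Token 3: literal('Q'). Output: "IMQ"
Token 4: backref(off=1, len=1). Copied 'Q' from pos 2. Output: "IMQQ"
Token 5: backref(off=2, len=5) (overlapping!). Copied 'QQQQQ' from pos 2. Output: "IMQQQQQQQ"
Token 6: backref(off=5, len=8) (overlapping!). Copied 'QQQQQQQQ' from pos 4. Output: "IMQQQQQQQQQQQQQQQ"
Token 7: backref(off=1, len=3) (overlapping!). Copied 'QQQ' from pos 16. Output: "IMQQQQQQQQQQQQQQQQQQ"
Token 8: backref(off=8, len=4). Copied 'QQQQ' from pos 12. Output: "IMQQQQQQQQQQQQQQQQQQQQQQ"
Token 9: backref(off=5, len=6) (overlapping!). Copied 'QQQQQQ' from pos 19. Output: "IMQQQQQQQQQQQQQQQQQQQQQQQQQQQQ"
Token 10: backref(off=8, len=4). Copied 'QQQQ' from pos 22. Output: "IMQQQQQQQQQQQQQQQQQQQQQQQQQQQQQQQQ"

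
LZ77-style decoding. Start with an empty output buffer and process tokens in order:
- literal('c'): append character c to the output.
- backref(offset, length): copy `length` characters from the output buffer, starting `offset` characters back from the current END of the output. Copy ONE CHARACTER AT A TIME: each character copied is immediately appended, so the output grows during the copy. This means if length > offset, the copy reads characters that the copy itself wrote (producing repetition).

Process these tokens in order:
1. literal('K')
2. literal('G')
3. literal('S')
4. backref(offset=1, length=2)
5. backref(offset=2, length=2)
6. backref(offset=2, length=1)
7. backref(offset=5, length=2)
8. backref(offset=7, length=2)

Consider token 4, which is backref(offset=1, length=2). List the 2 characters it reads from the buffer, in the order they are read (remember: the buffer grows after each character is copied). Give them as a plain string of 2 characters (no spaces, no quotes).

Token 1: literal('K'). Output: "K"
Token 2: literal('G'). Output: "KG"
Token 3: literal('S'). Output: "KGS"
Token 4: backref(off=1, len=2). Buffer before: "KGS" (len 3)
  byte 1: read out[2]='S', append. Buffer now: "KGSS"
  byte 2: read out[3]='S', append. Buffer now: "KGSSS"

Answer: SS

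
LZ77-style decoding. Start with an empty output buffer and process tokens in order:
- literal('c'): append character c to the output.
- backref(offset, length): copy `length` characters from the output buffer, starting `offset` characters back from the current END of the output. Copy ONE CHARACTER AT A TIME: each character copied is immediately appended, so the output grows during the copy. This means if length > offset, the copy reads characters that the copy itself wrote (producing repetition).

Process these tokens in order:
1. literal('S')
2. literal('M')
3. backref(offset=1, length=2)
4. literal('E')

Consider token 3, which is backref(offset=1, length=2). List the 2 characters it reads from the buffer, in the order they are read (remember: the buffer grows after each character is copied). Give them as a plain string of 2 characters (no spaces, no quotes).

Token 1: literal('S'). Output: "S"
Token 2: literal('M'). Output: "SM"
Token 3: backref(off=1, len=2). Buffer before: "SM" (len 2)
  byte 1: read out[1]='M', append. Buffer now: "SMM"
  byte 2: read out[2]='M', append. Buffer now: "SMMM"

Answer: MM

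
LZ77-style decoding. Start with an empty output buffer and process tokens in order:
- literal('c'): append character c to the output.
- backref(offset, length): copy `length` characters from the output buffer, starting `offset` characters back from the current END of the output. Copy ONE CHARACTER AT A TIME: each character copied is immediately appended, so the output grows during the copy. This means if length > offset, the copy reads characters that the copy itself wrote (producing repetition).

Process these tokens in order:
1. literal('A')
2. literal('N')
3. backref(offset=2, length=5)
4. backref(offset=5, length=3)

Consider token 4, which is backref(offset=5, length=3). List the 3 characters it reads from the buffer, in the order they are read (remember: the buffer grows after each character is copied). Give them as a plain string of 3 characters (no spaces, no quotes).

Token 1: literal('A'). Output: "A"
Token 2: literal('N'). Output: "AN"
Token 3: backref(off=2, len=5) (overlapping!). Copied 'ANANA' from pos 0. Output: "ANANANA"
Token 4: backref(off=5, len=3). Buffer before: "ANANANA" (len 7)
  byte 1: read out[2]='A', append. Buffer now: "ANANANAA"
  byte 2: read out[3]='N', append. Buffer now: "ANANANAAN"
  byte 3: read out[4]='A', append. Buffer now: "ANANANAANA"

Answer: ANA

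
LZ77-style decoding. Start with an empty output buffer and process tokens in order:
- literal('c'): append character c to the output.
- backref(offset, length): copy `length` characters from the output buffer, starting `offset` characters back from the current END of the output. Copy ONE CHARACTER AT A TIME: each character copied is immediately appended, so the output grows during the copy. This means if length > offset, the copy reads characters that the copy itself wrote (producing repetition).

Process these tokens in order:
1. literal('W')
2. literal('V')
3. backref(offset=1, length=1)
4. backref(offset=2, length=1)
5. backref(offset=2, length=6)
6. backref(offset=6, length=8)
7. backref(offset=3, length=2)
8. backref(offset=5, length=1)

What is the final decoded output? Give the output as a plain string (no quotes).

Token 1: literal('W'). Output: "W"
Token 2: literal('V'). Output: "WV"
Token 3: backref(off=1, len=1). Copied 'V' from pos 1. Output: "WVV"
Token 4: backref(off=2, len=1). Copied 'V' from pos 1. Output: "WVVV"
Token 5: backref(off=2, len=6) (overlapping!). Copied 'VVVVVV' from pos 2. Output: "WVVVVVVVVV"
Token 6: backref(off=6, len=8) (overlapping!). Copied 'VVVVVVVV' from pos 4. Output: "WVVVVVVVVVVVVVVVVV"
Token 7: backref(off=3, len=2). Copied 'VV' from pos 15. Output: "WVVVVVVVVVVVVVVVVVVV"
Token 8: backref(off=5, len=1). Copied 'V' from pos 15. Output: "WVVVVVVVVVVVVVVVVVVVV"

Answer: WVVVVVVVVVVVVVVVVVVVV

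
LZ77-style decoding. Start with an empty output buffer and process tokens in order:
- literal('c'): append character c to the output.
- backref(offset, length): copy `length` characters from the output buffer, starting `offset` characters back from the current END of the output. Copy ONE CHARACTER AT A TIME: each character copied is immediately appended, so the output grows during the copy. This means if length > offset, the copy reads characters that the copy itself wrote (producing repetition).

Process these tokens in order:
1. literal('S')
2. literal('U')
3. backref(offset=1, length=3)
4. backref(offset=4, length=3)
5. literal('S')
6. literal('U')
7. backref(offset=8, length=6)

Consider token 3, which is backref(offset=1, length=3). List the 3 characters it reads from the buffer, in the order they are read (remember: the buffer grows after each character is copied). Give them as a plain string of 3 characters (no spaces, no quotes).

Answer: UUU

Derivation:
Token 1: literal('S'). Output: "S"
Token 2: literal('U'). Output: "SU"
Token 3: backref(off=1, len=3). Buffer before: "SU" (len 2)
  byte 1: read out[1]='U', append. Buffer now: "SUU"
  byte 2: read out[2]='U', append. Buffer now: "SUUU"
  byte 3: read out[3]='U', append. Buffer now: "SUUUU"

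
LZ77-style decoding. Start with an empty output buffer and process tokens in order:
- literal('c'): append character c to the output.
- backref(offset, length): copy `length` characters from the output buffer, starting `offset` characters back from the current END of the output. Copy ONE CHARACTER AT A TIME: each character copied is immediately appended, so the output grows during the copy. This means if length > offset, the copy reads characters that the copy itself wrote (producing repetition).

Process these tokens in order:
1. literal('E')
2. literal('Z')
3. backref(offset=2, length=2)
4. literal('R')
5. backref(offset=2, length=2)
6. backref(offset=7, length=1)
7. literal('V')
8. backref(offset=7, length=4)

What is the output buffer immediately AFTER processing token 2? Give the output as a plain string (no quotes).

Answer: EZ

Derivation:
Token 1: literal('E'). Output: "E"
Token 2: literal('Z'). Output: "EZ"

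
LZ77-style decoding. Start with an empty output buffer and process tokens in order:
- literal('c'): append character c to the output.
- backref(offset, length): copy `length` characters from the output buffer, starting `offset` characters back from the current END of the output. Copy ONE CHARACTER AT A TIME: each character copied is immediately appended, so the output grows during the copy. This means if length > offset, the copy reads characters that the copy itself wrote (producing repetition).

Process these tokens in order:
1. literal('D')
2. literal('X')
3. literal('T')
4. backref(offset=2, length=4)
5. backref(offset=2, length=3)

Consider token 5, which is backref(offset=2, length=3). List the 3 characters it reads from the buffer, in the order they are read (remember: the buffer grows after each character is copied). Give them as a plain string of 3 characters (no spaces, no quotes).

Token 1: literal('D'). Output: "D"
Token 2: literal('X'). Output: "DX"
Token 3: literal('T'). Output: "DXT"
Token 4: backref(off=2, len=4) (overlapping!). Copied 'XTXT' from pos 1. Output: "DXTXTXT"
Token 5: backref(off=2, len=3). Buffer before: "DXTXTXT" (len 7)
  byte 1: read out[5]='X', append. Buffer now: "DXTXTXTX"
  byte 2: read out[6]='T', append. Buffer now: "DXTXTXTXT"
  byte 3: read out[7]='X', append. Buffer now: "DXTXTXTXTX"

Answer: XTX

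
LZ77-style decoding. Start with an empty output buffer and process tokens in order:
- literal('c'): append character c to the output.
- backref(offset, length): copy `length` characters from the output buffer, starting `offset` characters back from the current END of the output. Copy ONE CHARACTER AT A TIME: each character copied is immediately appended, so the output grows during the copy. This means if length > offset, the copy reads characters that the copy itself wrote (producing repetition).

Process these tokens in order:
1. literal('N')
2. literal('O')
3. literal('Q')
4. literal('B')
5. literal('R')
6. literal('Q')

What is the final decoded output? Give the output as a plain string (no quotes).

Token 1: literal('N'). Output: "N"
Token 2: literal('O'). Output: "NO"
Token 3: literal('Q'). Output: "NOQ"
Token 4: literal('B'). Output: "NOQB"
Token 5: literal('R'). Output: "NOQBR"
Token 6: literal('Q'). Output: "NOQBRQ"

Answer: NOQBRQ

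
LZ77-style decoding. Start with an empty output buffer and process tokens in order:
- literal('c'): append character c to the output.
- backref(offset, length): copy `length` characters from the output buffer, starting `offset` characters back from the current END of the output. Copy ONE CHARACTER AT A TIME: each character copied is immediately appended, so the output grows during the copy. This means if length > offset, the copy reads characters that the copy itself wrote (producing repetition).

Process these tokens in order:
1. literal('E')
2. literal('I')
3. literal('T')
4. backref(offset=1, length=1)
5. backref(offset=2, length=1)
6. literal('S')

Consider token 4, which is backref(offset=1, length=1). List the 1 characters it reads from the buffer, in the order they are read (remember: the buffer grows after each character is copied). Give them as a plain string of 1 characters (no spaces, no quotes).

Token 1: literal('E'). Output: "E"
Token 2: literal('I'). Output: "EI"
Token 3: literal('T'). Output: "EIT"
Token 4: backref(off=1, len=1). Buffer before: "EIT" (len 3)
  byte 1: read out[2]='T', append. Buffer now: "EITT"

Answer: T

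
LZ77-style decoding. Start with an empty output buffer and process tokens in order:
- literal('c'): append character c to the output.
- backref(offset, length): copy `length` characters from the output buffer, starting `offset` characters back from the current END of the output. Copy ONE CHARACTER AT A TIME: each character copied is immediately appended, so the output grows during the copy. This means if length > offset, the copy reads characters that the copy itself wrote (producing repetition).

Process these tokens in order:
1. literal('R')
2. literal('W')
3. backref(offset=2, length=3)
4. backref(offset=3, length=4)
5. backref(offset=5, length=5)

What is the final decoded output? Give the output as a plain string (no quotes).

Token 1: literal('R'). Output: "R"
Token 2: literal('W'). Output: "RW"
Token 3: backref(off=2, len=3) (overlapping!). Copied 'RWR' from pos 0. Output: "RWRWR"
Token 4: backref(off=3, len=4) (overlapping!). Copied 'RWRR' from pos 2. Output: "RWRWRRWRR"
Token 5: backref(off=5, len=5). Copied 'RRWRR' from pos 4. Output: "RWRWRRWRRRRWRR"

Answer: RWRWRRWRRRRWRR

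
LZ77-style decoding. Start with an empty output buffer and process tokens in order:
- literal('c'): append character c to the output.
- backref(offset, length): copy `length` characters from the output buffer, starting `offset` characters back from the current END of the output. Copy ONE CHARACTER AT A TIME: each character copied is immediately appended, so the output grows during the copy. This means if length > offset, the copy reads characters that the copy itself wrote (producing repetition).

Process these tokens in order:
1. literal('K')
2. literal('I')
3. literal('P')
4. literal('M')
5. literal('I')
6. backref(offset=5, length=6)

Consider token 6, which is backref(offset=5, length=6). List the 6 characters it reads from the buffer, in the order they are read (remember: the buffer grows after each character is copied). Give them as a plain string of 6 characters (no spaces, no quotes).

Answer: KIPMIK

Derivation:
Token 1: literal('K'). Output: "K"
Token 2: literal('I'). Output: "KI"
Token 3: literal('P'). Output: "KIP"
Token 4: literal('M'). Output: "KIPM"
Token 5: literal('I'). Output: "KIPMI"
Token 6: backref(off=5, len=6). Buffer before: "KIPMI" (len 5)
  byte 1: read out[0]='K', append. Buffer now: "KIPMIK"
  byte 2: read out[1]='I', append. Buffer now: "KIPMIKI"
  byte 3: read out[2]='P', append. Buffer now: "KIPMIKIP"
  byte 4: read out[3]='M', append. Buffer now: "KIPMIKIPM"
  byte 5: read out[4]='I', append. Buffer now: "KIPMIKIPMI"
  byte 6: read out[5]='K', append. Buffer now: "KIPMIKIPMIK"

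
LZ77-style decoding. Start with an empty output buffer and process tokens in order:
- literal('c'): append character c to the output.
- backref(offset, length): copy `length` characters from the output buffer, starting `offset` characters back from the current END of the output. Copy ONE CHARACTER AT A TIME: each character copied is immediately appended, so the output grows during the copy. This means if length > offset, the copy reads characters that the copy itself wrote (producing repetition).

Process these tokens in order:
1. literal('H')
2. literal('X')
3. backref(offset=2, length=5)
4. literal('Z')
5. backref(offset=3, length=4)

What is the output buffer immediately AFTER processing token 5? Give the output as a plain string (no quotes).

Token 1: literal('H'). Output: "H"
Token 2: literal('X'). Output: "HX"
Token 3: backref(off=2, len=5) (overlapping!). Copied 'HXHXH' from pos 0. Output: "HXHXHXH"
Token 4: literal('Z'). Output: "HXHXHXHZ"
Token 5: backref(off=3, len=4) (overlapping!). Copied 'XHZX' from pos 5. Output: "HXHXHXHZXHZX"

Answer: HXHXHXHZXHZX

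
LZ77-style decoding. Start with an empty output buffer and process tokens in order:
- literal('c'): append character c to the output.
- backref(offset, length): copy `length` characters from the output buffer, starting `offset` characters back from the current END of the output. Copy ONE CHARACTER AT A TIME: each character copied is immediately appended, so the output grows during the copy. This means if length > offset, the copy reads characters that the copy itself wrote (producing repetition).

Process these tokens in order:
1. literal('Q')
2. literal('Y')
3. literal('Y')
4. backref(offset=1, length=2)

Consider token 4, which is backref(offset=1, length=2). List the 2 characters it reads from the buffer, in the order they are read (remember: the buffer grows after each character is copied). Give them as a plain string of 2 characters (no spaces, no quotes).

Token 1: literal('Q'). Output: "Q"
Token 2: literal('Y'). Output: "QY"
Token 3: literal('Y'). Output: "QYY"
Token 4: backref(off=1, len=2). Buffer before: "QYY" (len 3)
  byte 1: read out[2]='Y', append. Buffer now: "QYYY"
  byte 2: read out[3]='Y', append. Buffer now: "QYYYY"

Answer: YY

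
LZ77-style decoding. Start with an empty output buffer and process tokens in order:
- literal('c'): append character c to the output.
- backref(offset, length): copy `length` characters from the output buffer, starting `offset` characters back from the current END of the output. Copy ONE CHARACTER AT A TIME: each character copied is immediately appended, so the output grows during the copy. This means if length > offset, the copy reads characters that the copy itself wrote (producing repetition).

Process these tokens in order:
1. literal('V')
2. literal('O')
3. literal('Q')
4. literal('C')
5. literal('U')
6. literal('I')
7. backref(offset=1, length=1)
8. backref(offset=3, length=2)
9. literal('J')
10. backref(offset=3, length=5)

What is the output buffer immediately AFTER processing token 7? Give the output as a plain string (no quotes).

Token 1: literal('V'). Output: "V"
Token 2: literal('O'). Output: "VO"
Token 3: literal('Q'). Output: "VOQ"
Token 4: literal('C'). Output: "VOQC"
Token 5: literal('U'). Output: "VOQCU"
Token 6: literal('I'). Output: "VOQCUI"
Token 7: backref(off=1, len=1). Copied 'I' from pos 5. Output: "VOQCUII"

Answer: VOQCUII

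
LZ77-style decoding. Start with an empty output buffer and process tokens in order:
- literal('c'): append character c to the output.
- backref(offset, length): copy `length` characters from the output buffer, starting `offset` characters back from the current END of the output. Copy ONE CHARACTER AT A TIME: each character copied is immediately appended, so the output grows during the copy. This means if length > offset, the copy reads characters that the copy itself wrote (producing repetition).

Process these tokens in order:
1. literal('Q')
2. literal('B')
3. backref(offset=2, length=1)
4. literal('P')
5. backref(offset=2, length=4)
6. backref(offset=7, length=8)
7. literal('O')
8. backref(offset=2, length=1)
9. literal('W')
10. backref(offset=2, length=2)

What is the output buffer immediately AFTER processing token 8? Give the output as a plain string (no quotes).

Token 1: literal('Q'). Output: "Q"
Token 2: literal('B'). Output: "QB"
Token 3: backref(off=2, len=1). Copied 'Q' from pos 0. Output: "QBQ"
Token 4: literal('P'). Output: "QBQP"
Token 5: backref(off=2, len=4) (overlapping!). Copied 'QPQP' from pos 2. Output: "QBQPQPQP"
Token 6: backref(off=7, len=8) (overlapping!). Copied 'BQPQPQPB' from pos 1. Output: "QBQPQPQPBQPQPQPB"
Token 7: literal('O'). Output: "QBQPQPQPBQPQPQPBO"
Token 8: backref(off=2, len=1). Copied 'B' from pos 15. Output: "QBQPQPQPBQPQPQPBOB"

Answer: QBQPQPQPBQPQPQPBOB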